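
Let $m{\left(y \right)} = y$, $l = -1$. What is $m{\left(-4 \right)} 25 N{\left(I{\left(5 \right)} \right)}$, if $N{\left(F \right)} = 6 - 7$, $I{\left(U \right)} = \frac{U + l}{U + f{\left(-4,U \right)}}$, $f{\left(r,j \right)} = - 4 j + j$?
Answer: $100$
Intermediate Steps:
$f{\left(r,j \right)} = - 3 j$
$I{\left(U \right)} = - \frac{-1 + U}{2 U}$ ($I{\left(U \right)} = \frac{U - 1}{U - 3 U} = \frac{-1 + U}{\left(-2\right) U} = \left(-1 + U\right) \left(- \frac{1}{2 U}\right) = - \frac{-1 + U}{2 U}$)
$N{\left(F \right)} = -1$
$m{\left(-4 \right)} 25 N{\left(I{\left(5 \right)} \right)} = \left(-4\right) 25 \left(-1\right) = \left(-100\right) \left(-1\right) = 100$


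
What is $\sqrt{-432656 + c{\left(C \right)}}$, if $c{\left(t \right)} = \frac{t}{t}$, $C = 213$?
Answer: $i \sqrt{432655} \approx 657.77 i$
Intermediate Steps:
$c{\left(t \right)} = 1$
$\sqrt{-432656 + c{\left(C \right)}} = \sqrt{-432656 + 1} = \sqrt{-432655} = i \sqrt{432655}$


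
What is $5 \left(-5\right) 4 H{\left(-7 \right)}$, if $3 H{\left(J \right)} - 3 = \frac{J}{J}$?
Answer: $- \frac{400}{3} \approx -133.33$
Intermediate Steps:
$H{\left(J \right)} = \frac{4}{3}$ ($H{\left(J \right)} = 1 + \frac{J \frac{1}{J}}{3} = 1 + \frac{1}{3} \cdot 1 = 1 + \frac{1}{3} = \frac{4}{3}$)
$5 \left(-5\right) 4 H{\left(-7 \right)} = 5 \left(-5\right) 4 \cdot \frac{4}{3} = \left(-25\right) 4 \cdot \frac{4}{3} = \left(-100\right) \frac{4}{3} = - \frac{400}{3}$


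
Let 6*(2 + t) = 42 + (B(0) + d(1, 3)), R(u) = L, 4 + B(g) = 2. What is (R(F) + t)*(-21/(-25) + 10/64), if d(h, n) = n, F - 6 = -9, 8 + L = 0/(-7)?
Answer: -13549/4800 ≈ -2.8227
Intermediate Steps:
L = -8 (L = -8 + 0/(-7) = -8 + 0*(-⅐) = -8 + 0 = -8)
B(g) = -2 (B(g) = -4 + 2 = -2)
F = -3 (F = 6 - 9 = -3)
R(u) = -8
t = 31/6 (t = -2 + (42 + (-2 + 3))/6 = -2 + (42 + 1)/6 = -2 + (⅙)*43 = -2 + 43/6 = 31/6 ≈ 5.1667)
(R(F) + t)*(-21/(-25) + 10/64) = (-8 + 31/6)*(-21/(-25) + 10/64) = -17*(-21*(-1/25) + 10*(1/64))/6 = -17*(21/25 + 5/32)/6 = -17/6*797/800 = -13549/4800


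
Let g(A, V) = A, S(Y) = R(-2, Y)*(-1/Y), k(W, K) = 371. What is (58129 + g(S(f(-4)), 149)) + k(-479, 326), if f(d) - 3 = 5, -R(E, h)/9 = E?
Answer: 233991/4 ≈ 58498.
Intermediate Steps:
R(E, h) = -9*E
f(d) = 8 (f(d) = 3 + 5 = 8)
S(Y) = -18/Y (S(Y) = (-9*(-2))*(-1/Y) = 18*(-1/Y) = -18/Y)
(58129 + g(S(f(-4)), 149)) + k(-479, 326) = (58129 - 18/8) + 371 = (58129 - 18*⅛) + 371 = (58129 - 9/4) + 371 = 232507/4 + 371 = 233991/4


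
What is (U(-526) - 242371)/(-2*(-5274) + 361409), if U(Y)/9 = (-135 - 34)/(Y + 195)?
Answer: -80223280/123117767 ≈ -0.65160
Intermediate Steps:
U(Y) = -1521/(195 + Y) (U(Y) = 9*((-135 - 34)/(Y + 195)) = 9*(-169/(195 + Y)) = -1521/(195 + Y))
(U(-526) - 242371)/(-2*(-5274) + 361409) = (-1521/(195 - 526) - 242371)/(-2*(-5274) + 361409) = (-1521/(-331) - 242371)/(10548 + 361409) = (-1521*(-1/331) - 242371)/371957 = (1521/331 - 242371)*(1/371957) = -80223280/331*1/371957 = -80223280/123117767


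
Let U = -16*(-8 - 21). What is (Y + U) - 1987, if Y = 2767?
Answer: 1244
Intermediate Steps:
U = 464 (U = -16*(-29) = 464)
(Y + U) - 1987 = (2767 + 464) - 1987 = 3231 - 1987 = 1244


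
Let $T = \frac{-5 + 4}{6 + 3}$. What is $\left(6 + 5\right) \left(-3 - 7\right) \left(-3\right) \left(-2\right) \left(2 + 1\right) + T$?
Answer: $- \frac{17821}{9} \approx -1980.1$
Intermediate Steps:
$T = - \frac{1}{9} \approx -0.11111$
$\left(6 + 5\right) \left(-3 - 7\right) \left(-3\right) \left(-2\right) \left(2 + 1\right) + T = \left(6 + 5\right) \left(-3 - 7\right) \left(-3\right) \left(-2\right) \left(2 + 1\right) - \frac{1}{9} = 11 \left(-10\right) 6 \cdot 3 - \frac{1}{9} = \left(-110\right) 18 - \frac{1}{9} = -1980 - \frac{1}{9} = - \frac{17821}{9}$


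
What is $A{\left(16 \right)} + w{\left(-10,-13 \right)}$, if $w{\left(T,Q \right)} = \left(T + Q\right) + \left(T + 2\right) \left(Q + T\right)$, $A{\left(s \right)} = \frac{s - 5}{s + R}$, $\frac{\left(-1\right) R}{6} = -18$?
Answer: $\frac{19975}{124} \approx 161.09$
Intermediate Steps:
$R = 108$ ($R = \left(-6\right) \left(-18\right) = 108$)
$A{\left(s \right)} = \frac{-5 + s}{108 + s}$ ($A{\left(s \right)} = \frac{s - 5}{s + 108} = \frac{-5 + s}{108 + s}$)
$w{\left(T,Q \right)} = Q + T + \left(2 + T\right) \left(Q + T\right)$ ($w{\left(T,Q \right)} = \left(Q + T\right) + \left(2 + T\right) \left(Q + T\right) = Q + T + \left(2 + T\right) \left(Q + T\right)$)
$A{\left(16 \right)} + w{\left(-10,-13 \right)} = \frac{-5 + 16}{108 + 16} + \left(\left(-10\right)^{2} + 3 \left(-13\right) + 3 \left(-10\right) - -130\right) = \frac{1}{124} \cdot 11 + \left(100 - 39 - 30 + 130\right) = \frac{1}{124} \cdot 11 + 161 = \frac{11}{124} + 161 = \frac{19975}{124}$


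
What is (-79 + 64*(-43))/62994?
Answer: -2831/62994 ≈ -0.044941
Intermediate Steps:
(-79 + 64*(-43))/62994 = (-79 - 2752)*(1/62994) = -2831*1/62994 = -2831/62994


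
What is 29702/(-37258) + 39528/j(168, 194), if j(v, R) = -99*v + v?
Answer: -40869749/12779494 ≈ -3.1981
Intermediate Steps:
j(v, R) = -98*v
29702/(-37258) + 39528/j(168, 194) = 29702/(-37258) + 39528/((-98*168)) = 29702*(-1/37258) + 39528/(-16464) = -14851/18629 + 39528*(-1/16464) = -14851/18629 - 1647/686 = -40869749/12779494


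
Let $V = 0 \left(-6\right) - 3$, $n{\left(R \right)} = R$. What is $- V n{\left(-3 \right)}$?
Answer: $-9$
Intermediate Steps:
$V = -3$ ($V = 0 - 3 = -3$)
$- V n{\left(-3 \right)} = \left(-1\right) \left(-3\right) \left(-3\right) = 3 \left(-3\right) = -9$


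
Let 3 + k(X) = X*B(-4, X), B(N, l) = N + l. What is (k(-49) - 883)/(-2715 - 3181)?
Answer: -1711/5896 ≈ -0.29020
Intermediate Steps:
k(X) = -3 + X*(-4 + X)
(k(-49) - 883)/(-2715 - 3181) = ((-3 - 49*(-4 - 49)) - 883)/(-2715 - 3181) = ((-3 - 49*(-53)) - 883)/(-5896) = ((-3 + 2597) - 883)*(-1/5896) = (2594 - 883)*(-1/5896) = 1711*(-1/5896) = -1711/5896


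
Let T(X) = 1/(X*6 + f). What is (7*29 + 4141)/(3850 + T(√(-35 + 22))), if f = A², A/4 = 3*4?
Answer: 88787909578176/78690950830801 + 26064*I*√13/78690950830801 ≈ 1.1283 + 1.1942e-9*I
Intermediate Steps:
A = 48 (A = 4*(3*4) = 4*12 = 48)
f = 2304 (f = 48² = 2304)
T(X) = 1/(2304 + 6*X) (T(X) = 1/(X*6 + 2304) = 1/(6*X + 2304) = 1/(2304 + 6*X))
(7*29 + 4141)/(3850 + T(√(-35 + 22))) = (7*29 + 4141)/(3850 + 1/(6*(384 + √(-35 + 22)))) = (203 + 4141)/(3850 + 1/(6*(384 + √(-13)))) = 4344/(3850 + 1/(6*(384 + I*√13)))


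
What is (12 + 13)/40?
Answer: 5/8 ≈ 0.62500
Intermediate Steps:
(12 + 13)/40 = 25*(1/40) = 5/8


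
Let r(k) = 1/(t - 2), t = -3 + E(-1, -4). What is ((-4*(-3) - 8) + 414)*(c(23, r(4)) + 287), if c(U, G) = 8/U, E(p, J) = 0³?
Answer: 2762562/23 ≈ 1.2011e+5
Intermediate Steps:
E(p, J) = 0
t = -3 (t = -3 + 0 = -3)
r(k) = -⅕ (r(k) = 1/(-3 - 2) = 1/(-5) = -⅕)
((-4*(-3) - 8) + 414)*(c(23, r(4)) + 287) = ((-4*(-3) - 8) + 414)*(8/23 + 287) = ((12 - 8) + 414)*(8*(1/23) + 287) = (4 + 414)*(8/23 + 287) = 418*(6609/23) = 2762562/23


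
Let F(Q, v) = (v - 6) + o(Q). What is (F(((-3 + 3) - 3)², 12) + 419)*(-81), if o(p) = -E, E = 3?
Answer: -34182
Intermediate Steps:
o(p) = -3 (o(p) = -1*3 = -3)
F(Q, v) = -9 + v (F(Q, v) = (v - 6) - 3 = (-6 + v) - 3 = -9 + v)
(F(((-3 + 3) - 3)², 12) + 419)*(-81) = ((-9 + 12) + 419)*(-81) = (3 + 419)*(-81) = 422*(-81) = -34182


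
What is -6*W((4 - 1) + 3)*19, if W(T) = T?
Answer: -684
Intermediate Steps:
-6*W((4 - 1) + 3)*19 = -6*((4 - 1) + 3)*19 = -6*(3 + 3)*19 = -6*6*19 = -36*19 = -684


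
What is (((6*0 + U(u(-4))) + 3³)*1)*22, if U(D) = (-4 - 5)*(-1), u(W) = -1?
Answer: 792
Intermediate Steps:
U(D) = 9 (U(D) = -9*(-1) = 9)
(((6*0 + U(u(-4))) + 3³)*1)*22 = (((6*0 + 9) + 3³)*1)*22 = (((0 + 9) + 27)*1)*22 = ((9 + 27)*1)*22 = (36*1)*22 = 36*22 = 792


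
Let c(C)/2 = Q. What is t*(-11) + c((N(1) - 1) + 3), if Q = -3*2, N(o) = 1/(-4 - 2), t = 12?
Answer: -144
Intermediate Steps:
N(o) = -1/6 (N(o) = 1/(-6) = -1/6)
Q = -6
c(C) = -12 (c(C) = 2*(-6) = -12)
t*(-11) + c((N(1) - 1) + 3) = 12*(-11) - 12 = -132 - 12 = -144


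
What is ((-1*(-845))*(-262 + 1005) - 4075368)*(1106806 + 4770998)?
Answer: -20263923257532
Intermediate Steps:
((-1*(-845))*(-262 + 1005) - 4075368)*(1106806 + 4770998) = (845*743 - 4075368)*5877804 = (627835 - 4075368)*5877804 = -3447533*5877804 = -20263923257532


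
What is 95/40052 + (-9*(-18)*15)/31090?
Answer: 527789/6553772 ≈ 0.080532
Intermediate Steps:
95/40052 + (-9*(-18)*15)/31090 = 95*(1/40052) + (162*15)*(1/31090) = 5/2108 + 2430*(1/31090) = 5/2108 + 243/3109 = 527789/6553772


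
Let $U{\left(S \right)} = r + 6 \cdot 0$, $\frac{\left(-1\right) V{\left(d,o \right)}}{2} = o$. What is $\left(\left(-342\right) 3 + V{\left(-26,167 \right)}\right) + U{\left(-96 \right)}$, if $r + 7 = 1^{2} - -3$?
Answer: $-1363$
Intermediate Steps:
$V{\left(d,o \right)} = - 2 o$
$r = -3$ ($r = -7 + \left(1^{2} - -3\right) = -7 + \left(1 + 3\right) = -7 + 4 = -3$)
$U{\left(S \right)} = -3$ ($U{\left(S \right)} = -3 + 6 \cdot 0 = -3 + 0 = -3$)
$\left(\left(-342\right) 3 + V{\left(-26,167 \right)}\right) + U{\left(-96 \right)} = \left(\left(-342\right) 3 - 334\right) - 3 = \left(-1026 - 334\right) - 3 = -1360 - 3 = -1363$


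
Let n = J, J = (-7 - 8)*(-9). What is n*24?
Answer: 3240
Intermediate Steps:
J = 135 (J = -15*(-9) = 135)
n = 135
n*24 = 135*24 = 3240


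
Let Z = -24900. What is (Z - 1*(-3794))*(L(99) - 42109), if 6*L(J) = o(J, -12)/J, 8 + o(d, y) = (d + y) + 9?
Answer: 23996234534/27 ≈ 8.8875e+8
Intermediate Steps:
o(d, y) = 1 + d + y (o(d, y) = -8 + ((d + y) + 9) = -8 + (9 + d + y) = 1 + d + y)
L(J) = (-11 + J)/(6*J) (L(J) = ((1 + J - 12)/J)/6 = ((-11 + J)/J)/6 = (-11 + J)/(6*J))
(Z - 1*(-3794))*(L(99) - 42109) = (-24900 - 1*(-3794))*((⅙)*(-11 + 99)/99 - 42109) = (-24900 + 3794)*((⅙)*(1/99)*88 - 42109) = -21106*(4/27 - 42109) = -21106*(-1136939/27) = 23996234534/27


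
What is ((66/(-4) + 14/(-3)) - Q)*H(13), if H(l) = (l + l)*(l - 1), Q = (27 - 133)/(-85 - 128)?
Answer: -479908/71 ≈ -6759.3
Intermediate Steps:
Q = 106/213 (Q = -106/(-213) = -106*(-1/213) = 106/213 ≈ 0.49765)
H(l) = 2*l*(-1 + l) (H(l) = (2*l)*(-1 + l) = 2*l*(-1 + l))
((66/(-4) + 14/(-3)) - Q)*H(13) = ((66/(-4) + 14/(-3)) - 1*106/213)*(2*13*(-1 + 13)) = ((66*(-1/4) + 14*(-1/3)) - 106/213)*(2*13*12) = ((-33/2 - 14/3) - 106/213)*312 = (-127/6 - 106/213)*312 = -9229/426*312 = -479908/71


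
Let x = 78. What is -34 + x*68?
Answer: 5270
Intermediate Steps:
-34 + x*68 = -34 + 78*68 = -34 + 5304 = 5270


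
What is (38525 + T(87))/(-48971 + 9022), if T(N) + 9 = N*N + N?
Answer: -6596/5707 ≈ -1.1558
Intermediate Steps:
T(N) = -9 + N + N**2 (T(N) = -9 + (N*N + N) = -9 + (N**2 + N) = -9 + (N + N**2) = -9 + N + N**2)
(38525 + T(87))/(-48971 + 9022) = (38525 + (-9 + 87 + 87**2))/(-48971 + 9022) = (38525 + (-9 + 87 + 7569))/(-39949) = (38525 + 7647)*(-1/39949) = 46172*(-1/39949) = -6596/5707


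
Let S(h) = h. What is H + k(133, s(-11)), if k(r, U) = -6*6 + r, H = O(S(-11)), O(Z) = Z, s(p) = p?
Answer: 86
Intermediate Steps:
H = -11
k(r, U) = -36 + r
H + k(133, s(-11)) = -11 + (-36 + 133) = -11 + 97 = 86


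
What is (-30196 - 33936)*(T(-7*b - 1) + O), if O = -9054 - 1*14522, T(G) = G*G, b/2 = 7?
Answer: 883418300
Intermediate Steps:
b = 14 (b = 2*7 = 14)
T(G) = G²
O = -23576 (O = -9054 - 14522 = -23576)
(-30196 - 33936)*(T(-7*b - 1) + O) = (-30196 - 33936)*((-7*14 - 1)² - 23576) = -64132*((-98 - 1)² - 23576) = -64132*((-99)² - 23576) = -64132*(9801 - 23576) = -64132*(-13775) = 883418300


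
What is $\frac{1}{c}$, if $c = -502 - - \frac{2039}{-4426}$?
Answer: $- \frac{4426}{2223891} \approx -0.0019902$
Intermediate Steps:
$c = - \frac{2223891}{4426}$ ($c = -502 - \left(-2039\right) \left(- \frac{1}{4426}\right) = -502 - \frac{2039}{4426} = - \frac{2223891}{4426} \approx -502.46$)
$\frac{1}{c} = \frac{1}{- \frac{2223891}{4426}} = - \frac{4426}{2223891}$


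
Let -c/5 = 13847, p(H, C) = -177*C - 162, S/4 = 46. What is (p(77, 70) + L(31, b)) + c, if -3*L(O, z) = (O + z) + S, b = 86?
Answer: -245662/3 ≈ -81887.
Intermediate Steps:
S = 184 (S = 4*46 = 184)
p(H, C) = -162 - 177*C
L(O, z) = -184/3 - O/3 - z/3 (L(O, z) = -((O + z) + 184)/3 = -(184 + O + z)/3 = -184/3 - O/3 - z/3)
c = -69235 (c = -5*13847 = -69235)
(p(77, 70) + L(31, b)) + c = ((-162 - 177*70) + (-184/3 - ⅓*31 - ⅓*86)) - 69235 = ((-162 - 12390) + (-184/3 - 31/3 - 86/3)) - 69235 = (-12552 - 301/3) - 69235 = -37957/3 - 69235 = -245662/3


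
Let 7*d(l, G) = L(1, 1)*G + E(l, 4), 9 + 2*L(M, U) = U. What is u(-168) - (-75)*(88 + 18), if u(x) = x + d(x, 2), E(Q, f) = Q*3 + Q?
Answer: 53794/7 ≈ 7684.9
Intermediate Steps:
L(M, U) = -9/2 + U/2
E(Q, f) = 4*Q (E(Q, f) = 3*Q + Q = 4*Q)
d(l, G) = -4*G/7 + 4*l/7 (d(l, G) = ((-9/2 + (½)*1)*G + 4*l)/7 = ((-9/2 + ½)*G + 4*l)/7 = (-4*G + 4*l)/7 = -4*G/7 + 4*l/7)
u(x) = -8/7 + 11*x/7 (u(x) = x + (-4/7*2 + 4*x/7) = x + (-8/7 + 4*x/7) = -8/7 + 11*x/7)
u(-168) - (-75)*(88 + 18) = (-8/7 + (11/7)*(-168)) - (-75)*(88 + 18) = (-8/7 - 264) - (-75)*106 = -1856/7 - 1*(-7950) = -1856/7 + 7950 = 53794/7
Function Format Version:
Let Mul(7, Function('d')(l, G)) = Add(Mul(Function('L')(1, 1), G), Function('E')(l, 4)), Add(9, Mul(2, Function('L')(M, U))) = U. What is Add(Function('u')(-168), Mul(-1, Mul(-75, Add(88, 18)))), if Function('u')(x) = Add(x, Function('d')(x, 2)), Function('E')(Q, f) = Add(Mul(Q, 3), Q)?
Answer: Rational(53794, 7) ≈ 7684.9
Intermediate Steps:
Function('L')(M, U) = Add(Rational(-9, 2), Mul(Rational(1, 2), U))
Function('E')(Q, f) = Mul(4, Q) (Function('E')(Q, f) = Add(Mul(3, Q), Q) = Mul(4, Q))
Function('d')(l, G) = Add(Mul(Rational(-4, 7), G), Mul(Rational(4, 7), l)) (Function('d')(l, G) = Mul(Rational(1, 7), Add(Mul(Add(Rational(-9, 2), Mul(Rational(1, 2), 1)), G), Mul(4, l))) = Mul(Rational(1, 7), Add(Mul(Add(Rational(-9, 2), Rational(1, 2)), G), Mul(4, l))) = Mul(Rational(1, 7), Add(Mul(-4, G), Mul(4, l))) = Add(Mul(Rational(-4, 7), G), Mul(Rational(4, 7), l)))
Function('u')(x) = Add(Rational(-8, 7), Mul(Rational(11, 7), x)) (Function('u')(x) = Add(x, Add(Mul(Rational(-4, 7), 2), Mul(Rational(4, 7), x))) = Add(x, Add(Rational(-8, 7), Mul(Rational(4, 7), x))) = Add(Rational(-8, 7), Mul(Rational(11, 7), x)))
Add(Function('u')(-168), Mul(-1, Mul(-75, Add(88, 18)))) = Add(Add(Rational(-8, 7), Mul(Rational(11, 7), -168)), Mul(-1, Mul(-75, Add(88, 18)))) = Add(Add(Rational(-8, 7), -264), Mul(-1, Mul(-75, 106))) = Add(Rational(-1856, 7), Mul(-1, -7950)) = Add(Rational(-1856, 7), 7950) = Rational(53794, 7)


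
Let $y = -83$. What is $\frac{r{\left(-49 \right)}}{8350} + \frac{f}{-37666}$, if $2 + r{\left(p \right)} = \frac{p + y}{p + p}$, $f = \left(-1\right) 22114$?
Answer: $\frac{2261684447}{3852760975} \approx 0.58703$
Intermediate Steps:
$f = -22114$
$r{\left(p \right)} = -2 + \frac{-83 + p}{2 p}$ ($r{\left(p \right)} = -2 + \frac{p - 83}{p + p} = -2 + \frac{-83 + p}{2 p}$)
$\frac{r{\left(-49 \right)}}{8350} + \frac{f}{-37666} = \frac{\frac{1}{2} \frac{1}{-49} \left(-83 - -147\right)}{8350} - \frac{22114}{-37666} = \frac{1}{2} \left(- \frac{1}{49}\right) \left(-83 + 147\right) \frac{1}{8350} - - \frac{11057}{18833} = \frac{1}{2} \left(- \frac{1}{49}\right) 64 \cdot \frac{1}{8350} + \frac{11057}{18833} = \left(- \frac{32}{49}\right) \frac{1}{8350} + \frac{11057}{18833} = - \frac{16}{204575} + \frac{11057}{18833} = \frac{2261684447}{3852760975}$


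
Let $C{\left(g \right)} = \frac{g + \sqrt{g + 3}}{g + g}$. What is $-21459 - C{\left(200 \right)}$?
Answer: $- \frac{42919}{2} - \frac{\sqrt{203}}{400} \approx -21460.0$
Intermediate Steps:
$C{\left(g \right)} = \frac{g + \sqrt{3 + g}}{2 g}$
$-21459 - C{\left(200 \right)} = -21459 - \frac{200 + \sqrt{3 + 200}}{2 \cdot 200} = -21459 - \frac{1}{2} \cdot \frac{1}{200} \left(200 + \sqrt{203}\right) = -21459 - \left(\frac{1}{2} + \frac{\sqrt{203}}{400}\right) = - \frac{42919}{2} - \frac{\sqrt{203}}{400}$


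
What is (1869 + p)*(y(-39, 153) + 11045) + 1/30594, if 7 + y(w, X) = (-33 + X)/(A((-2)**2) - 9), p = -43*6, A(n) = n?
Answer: 542846291077/30594 ≈ 1.7744e+7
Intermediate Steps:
p = -258
y(w, X) = -2/5 - X/5 (y(w, X) = -7 + (-33 + X)/((-2)**2 - 9) = -7 + (-33 + X)/(4 - 9) = -7 + (-33 + X)/(-5) = -7 + (-33 + X)*(-1/5) = -7 + (33/5 - X/5) = -2/5 - X/5)
(1869 + p)*(y(-39, 153) + 11045) + 1/30594 = (1869 - 258)*((-2/5 - 1/5*153) + 11045) + 1/30594 = 1611*((-2/5 - 153/5) + 11045) + 1/30594 = 1611*(-31 + 11045) + 1/30594 = 1611*11014 + 1/30594 = 17743554 + 1/30594 = 542846291077/30594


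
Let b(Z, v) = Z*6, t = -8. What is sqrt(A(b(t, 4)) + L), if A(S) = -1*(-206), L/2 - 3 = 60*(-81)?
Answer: 2*I*sqrt(2377) ≈ 97.509*I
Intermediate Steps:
b(Z, v) = 6*Z
L = -9714 (L = 6 + 2*(60*(-81)) = 6 + 2*(-4860) = 6 - 9720 = -9714)
A(S) = 206
sqrt(A(b(t, 4)) + L) = sqrt(206 - 9714) = sqrt(-9508) = 2*I*sqrt(2377)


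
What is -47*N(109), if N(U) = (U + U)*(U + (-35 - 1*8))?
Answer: -676236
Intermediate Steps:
N(U) = 2*U*(-43 + U) (N(U) = (2*U)*(U + (-35 - 8)) = (2*U)*(U - 43) = (2*U)*(-43 + U) = 2*U*(-43 + U))
-47*N(109) = -94*109*(-43 + 109) = -94*109*66 = -47*14388 = -676236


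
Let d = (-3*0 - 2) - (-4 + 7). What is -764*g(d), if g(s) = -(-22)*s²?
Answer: -420200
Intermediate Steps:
d = -5 (d = (0 - 2) - 1*3 = -2 - 3 = -5)
g(s) = 22*s²
-764*g(d) = -16808*(-5)² = -16808*25 = -764*550 = -420200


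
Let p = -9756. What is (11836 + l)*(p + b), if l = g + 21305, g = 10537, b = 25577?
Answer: 691029638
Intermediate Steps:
l = 31842 (l = 10537 + 21305 = 31842)
(11836 + l)*(p + b) = (11836 + 31842)*(-9756 + 25577) = 43678*15821 = 691029638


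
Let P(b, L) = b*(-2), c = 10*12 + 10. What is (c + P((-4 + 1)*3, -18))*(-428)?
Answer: -63344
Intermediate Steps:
c = 130 (c = 120 + 10 = 130)
P(b, L) = -2*b
(c + P((-4 + 1)*3, -18))*(-428) = (130 - 2*(-4 + 1)*3)*(-428) = (130 - (-6)*3)*(-428) = (130 - 2*(-9))*(-428) = (130 + 18)*(-428) = 148*(-428) = -63344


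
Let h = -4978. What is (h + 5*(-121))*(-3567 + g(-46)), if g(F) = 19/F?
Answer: 916175883/46 ≈ 1.9917e+7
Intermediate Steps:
(h + 5*(-121))*(-3567 + g(-46)) = (-4978 + 5*(-121))*(-3567 + 19/(-46)) = (-4978 - 605)*(-3567 + 19*(-1/46)) = -5583*(-3567 - 19/46) = -5583*(-164101/46) = 916175883/46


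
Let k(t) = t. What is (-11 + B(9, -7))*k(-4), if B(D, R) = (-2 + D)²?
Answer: -152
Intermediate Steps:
(-11 + B(9, -7))*k(-4) = (-11 + (-2 + 9)²)*(-4) = (-11 + 7²)*(-4) = (-11 + 49)*(-4) = 38*(-4) = -152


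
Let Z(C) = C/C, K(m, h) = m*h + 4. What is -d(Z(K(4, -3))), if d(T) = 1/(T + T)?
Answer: -½ ≈ -0.50000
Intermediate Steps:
K(m, h) = 4 + h*m (K(m, h) = h*m + 4 = 4 + h*m)
Z(C) = 1
d(T) = 1/(2*T)
-d(Z(K(4, -3))) = -1/(2*1) = -1/2 = -1*½ = -½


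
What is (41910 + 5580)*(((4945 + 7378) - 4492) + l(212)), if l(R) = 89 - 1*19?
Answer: 375218490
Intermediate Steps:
l(R) = 70 (l(R) = 89 - 19 = 70)
(41910 + 5580)*(((4945 + 7378) - 4492) + l(212)) = (41910 + 5580)*(((4945 + 7378) - 4492) + 70) = 47490*((12323 - 4492) + 70) = 47490*(7831 + 70) = 47490*7901 = 375218490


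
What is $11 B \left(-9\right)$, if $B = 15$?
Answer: $-1485$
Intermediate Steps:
$11 B \left(-9\right) = 11 \cdot 15 \left(-9\right) = 165 \left(-9\right) = -1485$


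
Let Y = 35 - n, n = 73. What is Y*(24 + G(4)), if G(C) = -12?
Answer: -456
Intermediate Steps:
Y = -38 (Y = 35 - 1*73 = 35 - 73 = -38)
Y*(24 + G(4)) = -38*(24 - 12) = -38*12 = -456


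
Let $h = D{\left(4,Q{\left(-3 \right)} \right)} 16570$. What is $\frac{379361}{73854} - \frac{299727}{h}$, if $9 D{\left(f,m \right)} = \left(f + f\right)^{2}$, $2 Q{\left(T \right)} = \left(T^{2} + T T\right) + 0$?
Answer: $\frac{101540206279}{39160344960} \approx 2.5929$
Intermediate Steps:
$Q{\left(T \right)} = T^{2}$ ($Q{\left(T \right)} = \frac{\left(T^{2} + T T\right) + 0}{2} = \frac{\left(T^{2} + T^{2}\right) + 0}{2} = \frac{2 T^{2} + 0}{2} = \frac{2 T^{2}}{2} = T^{2}$)
$D{\left(f,m \right)} = \frac{4 f^{2}}{9}$ ($D{\left(f,m \right)} = \frac{\left(f + f\right)^{2}}{9} = \frac{\left(2 f\right)^{2}}{9} = \frac{4 f^{2}}{9}$)
$h = \frac{1060480}{9}$ ($h = \frac{4 \cdot 4^{2}}{9} \cdot 16570 = \frac{4}{9} \cdot 16 \cdot 16570 = \frac{64}{9} \cdot 16570 = \frac{1060480}{9} \approx 1.1783 \cdot 10^{5}$)
$\frac{379361}{73854} - \frac{299727}{h} = \frac{379361}{73854} - \frac{299727}{\frac{1060480}{9}} = 379361 \cdot \frac{1}{73854} - \frac{2697543}{1060480} = \frac{379361}{73854} - \frac{2697543}{1060480} = \frac{101540206279}{39160344960}$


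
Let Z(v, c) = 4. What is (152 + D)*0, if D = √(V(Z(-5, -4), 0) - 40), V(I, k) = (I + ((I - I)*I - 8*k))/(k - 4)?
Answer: 0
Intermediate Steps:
V(I, k) = (I - 8*k)/(-4 + k) (V(I, k) = (I + (0*I - 8*k))/(-4 + k) = (I + (0 - 8*k))/(-4 + k) = (I - 8*k)/(-4 + k))
D = I*√41 (D = √((4 - 8*0)/(-4 + 0) - 40) = √((4 + 0)/(-4) - 40) = √(-¼*4 - 40) = √(-1 - 40) = √(-41) = I*√41 ≈ 6.4031*I)
(152 + D)*0 = (152 + I*√41)*0 = 0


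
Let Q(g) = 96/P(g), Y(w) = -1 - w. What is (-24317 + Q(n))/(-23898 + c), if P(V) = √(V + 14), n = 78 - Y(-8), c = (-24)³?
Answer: 24317/37722 - 16*√85/534395 ≈ 0.64436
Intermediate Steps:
c = -13824
n = 71 (n = 78 - (-1 - 1*(-8)) = 78 - (-1 + 8) = 78 - 1*7 = 78 - 7 = 71)
P(V) = √(14 + V)
Q(g) = 96/√(14 + g) (Q(g) = 96/(√(14 + g)) = 96/√(14 + g))
(-24317 + Q(n))/(-23898 + c) = (-24317 + 96/√(14 + 71))/(-23898 - 13824) = (-24317 + 96/√85)/(-37722) = (-24317 + 96*(√85/85))*(-1/37722) = (-24317 + 96*√85/85)*(-1/37722) = 24317/37722 - 16*√85/534395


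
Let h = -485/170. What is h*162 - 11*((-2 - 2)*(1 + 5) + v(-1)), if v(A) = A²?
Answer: -3556/17 ≈ -209.18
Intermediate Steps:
h = -97/34 (h = -485*1/170 = -97/34 ≈ -2.8529)
h*162 - 11*((-2 - 2)*(1 + 5) + v(-1)) = -97/34*162 - 11*((-2 - 2)*(1 + 5) + (-1)²) = -7857/17 - 11*(-4*6 + 1) = -7857/17 - 11*(-24 + 1) = -7857/17 - 11*(-23) = -7857/17 + 253 = -3556/17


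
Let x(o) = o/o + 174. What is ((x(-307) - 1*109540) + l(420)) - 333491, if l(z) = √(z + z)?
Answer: -442856 + 2*√210 ≈ -4.4283e+5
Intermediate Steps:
x(o) = 175 (x(o) = 1 + 174 = 175)
l(z) = √2*√z (l(z) = √(2*z) = √2*√z)
((x(-307) - 1*109540) + l(420)) - 333491 = ((175 - 1*109540) + √2*√420) - 333491 = ((175 - 109540) + √2*(2*√105)) - 333491 = (-109365 + 2*√210) - 333491 = -442856 + 2*√210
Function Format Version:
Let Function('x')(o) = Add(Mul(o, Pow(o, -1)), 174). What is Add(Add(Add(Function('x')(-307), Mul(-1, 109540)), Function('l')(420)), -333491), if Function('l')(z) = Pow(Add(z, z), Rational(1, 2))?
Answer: Add(-442856, Mul(2, Pow(210, Rational(1, 2)))) ≈ -4.4283e+5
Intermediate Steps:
Function('x')(o) = 175 (Function('x')(o) = Add(1, 174) = 175)
Function('l')(z) = Mul(Pow(2, Rational(1, 2)), Pow(z, Rational(1, 2))) (Function('l')(z) = Pow(Mul(2, z), Rational(1, 2)) = Mul(Pow(2, Rational(1, 2)), Pow(z, Rational(1, 2))))
Add(Add(Add(Function('x')(-307), Mul(-1, 109540)), Function('l')(420)), -333491) = Add(Add(Add(175, Mul(-1, 109540)), Mul(Pow(2, Rational(1, 2)), Pow(420, Rational(1, 2)))), -333491) = Add(Add(Add(175, -109540), Mul(Pow(2, Rational(1, 2)), Mul(2, Pow(105, Rational(1, 2))))), -333491) = Add(Add(-109365, Mul(2, Pow(210, Rational(1, 2)))), -333491) = Add(-442856, Mul(2, Pow(210, Rational(1, 2))))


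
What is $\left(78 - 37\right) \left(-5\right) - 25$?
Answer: $-230$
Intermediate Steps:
$\left(78 - 37\right) \left(-5\right) - 25 = 41 \left(-5\right) - 25 = -205 - 25 = -230$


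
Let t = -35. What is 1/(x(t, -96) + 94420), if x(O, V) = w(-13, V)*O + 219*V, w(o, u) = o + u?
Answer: 1/77211 ≈ 1.2952e-5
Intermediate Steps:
x(O, V) = 219*V + O*(-13 + V) (x(O, V) = (-13 + V)*O + 219*V = O*(-13 + V) + 219*V = 219*V + O*(-13 + V))
1/(x(t, -96) + 94420) = 1/((219*(-96) - 35*(-13 - 96)) + 94420) = 1/((-21024 - 35*(-109)) + 94420) = 1/((-21024 + 3815) + 94420) = 1/(-17209 + 94420) = 1/77211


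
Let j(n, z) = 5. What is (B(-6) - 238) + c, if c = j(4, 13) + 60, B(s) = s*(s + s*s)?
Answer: -353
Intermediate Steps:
B(s) = s*(s + s²)
c = 65 (c = 5 + 60 = 65)
(B(-6) - 238) + c = ((-6)²*(1 - 6) - 238) + 65 = (36*(-5) - 238) + 65 = (-180 - 238) + 65 = -418 + 65 = -353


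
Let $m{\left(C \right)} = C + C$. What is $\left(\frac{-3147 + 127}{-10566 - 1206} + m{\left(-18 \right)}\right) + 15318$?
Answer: $\frac{44975681}{2943} \approx 15282.0$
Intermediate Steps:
$m{\left(C \right)} = 2 C$
$\left(\frac{-3147 + 127}{-10566 - 1206} + m{\left(-18 \right)}\right) + 15318 = \left(\frac{-3147 + 127}{-10566 - 1206} + 2 \left(-18\right)\right) + 15318 = \left(- \frac{3020}{-11772} - 36\right) + 15318 = \left(\left(-3020\right) \left(- \frac{1}{11772}\right) - 36\right) + 15318 = \left(\frac{755}{2943} - 36\right) + 15318 = - \frac{105193}{2943} + 15318 = \frac{44975681}{2943}$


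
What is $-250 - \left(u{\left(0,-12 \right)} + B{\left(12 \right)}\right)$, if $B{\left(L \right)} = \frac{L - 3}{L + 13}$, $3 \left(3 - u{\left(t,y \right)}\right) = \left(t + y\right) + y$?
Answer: $- \frac{6534}{25} \approx -261.36$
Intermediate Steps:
$u{\left(t,y \right)} = 3 - \frac{2 y}{3} - \frac{t}{3}$ ($u{\left(t,y \right)} = 3 - \frac{\left(t + y\right) + y}{3} = 3 - \frac{t + 2 y}{3} = 3 - \left(\frac{t}{3} + \frac{2 y}{3}\right) = 3 - \frac{2 y}{3} - \frac{t}{3}$)
$B{\left(L \right)} = \frac{-3 + L}{13 + L}$
$-250 - \left(u{\left(0,-12 \right)} + B{\left(12 \right)}\right) = -250 - \left(\left(3 - -8 - 0\right) + \frac{-3 + 12}{13 + 12}\right) = -250 - \left(\left(3 + 8 + 0\right) + \frac{1}{25} \cdot 9\right) = -250 - \left(11 + \frac{1}{25} \cdot 9\right) = -250 - \left(11 + \frac{9}{25}\right) = -250 - \frac{284}{25} = - \frac{6534}{25}$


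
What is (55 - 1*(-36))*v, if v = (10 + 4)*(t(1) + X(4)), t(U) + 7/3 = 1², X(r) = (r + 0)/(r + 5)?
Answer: -10192/9 ≈ -1132.4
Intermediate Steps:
X(r) = r/(5 + r)
t(U) = -4/3 (t(U) = -7/3 + 1² = -7/3 + 1 = -4/3)
v = -112/9 (v = (10 + 4)*(-4/3 + 4/(5 + 4)) = 14*(-4/3 + 4/9) = 14*(-8/9) = -112/9 ≈ -12.444)
(55 - 1*(-36))*v = (55 - 1*(-36))*(-112/9) = (55 + 36)*(-112/9) = 91*(-112/9) = -10192/9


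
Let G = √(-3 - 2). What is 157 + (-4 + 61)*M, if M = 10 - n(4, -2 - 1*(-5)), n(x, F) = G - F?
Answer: 898 - 57*I*√5 ≈ 898.0 - 127.46*I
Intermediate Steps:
G = I*√5 (G = √(-5) = I*√5 ≈ 2.2361*I)
n(x, F) = -F + I*√5 (n(x, F) = I*√5 - F = -F + I*√5)
M = 13 - I*√5 (M = 10 - (-(-2 - 1*(-5)) + I*√5) = 10 - (-(-2 + 5) + I*√5) = 10 - (-1*3 + I*√5) = 10 - (-3 + I*√5) = 10 + (3 - I*√5) = 13 - I*√5 ≈ 13.0 - 2.2361*I)
157 + (-4 + 61)*M = 157 + (-4 + 61)*(13 - I*√5) = 157 + 57*(13 - I*√5) = 157 + (741 - 57*I*√5) = 898 - 57*I*√5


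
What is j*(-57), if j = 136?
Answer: -7752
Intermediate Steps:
j*(-57) = 136*(-57) = -7752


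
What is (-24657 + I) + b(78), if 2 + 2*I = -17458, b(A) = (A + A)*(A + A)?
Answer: -9051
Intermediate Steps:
b(A) = 4*A² (b(A) = (2*A)*(2*A) = 4*A²)
I = -8730 (I = -1 + (½)*(-17458) = -1 - 8729 = -8730)
(-24657 + I) + b(78) = (-24657 - 8730) + 4*78² = -33387 + 4*6084 = -33387 + 24336 = -9051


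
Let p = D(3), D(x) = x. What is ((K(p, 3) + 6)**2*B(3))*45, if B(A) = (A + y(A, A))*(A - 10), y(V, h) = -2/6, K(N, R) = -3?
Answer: -7560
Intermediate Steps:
p = 3
y(V, h) = -1/3 (y(V, h) = -2*1/6 = -1/3)
B(A) = (-10 + A)*(-1/3 + A) (B(A) = (A - 1/3)*(A - 10) = (-1/3 + A)*(-10 + A) = (-10 + A)*(-1/3 + A))
((K(p, 3) + 6)**2*B(3))*45 = ((-3 + 6)**2*(10/3 + 3**2 - 31/3*3))*45 = (3**2*(10/3 + 9 - 31))*45 = (9*(-56/3))*45 = -168*45 = -7560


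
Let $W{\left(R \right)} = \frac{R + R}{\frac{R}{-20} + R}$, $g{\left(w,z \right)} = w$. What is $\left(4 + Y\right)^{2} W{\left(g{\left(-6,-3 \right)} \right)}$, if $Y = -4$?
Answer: $0$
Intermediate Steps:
$W{\left(R \right)} = \frac{40}{19}$ ($W{\left(R \right)} = \frac{2 R}{R \left(- \frac{1}{20}\right) + R} = \frac{2 R}{- \frac{R}{20} + R} = \frac{2 R}{\frac{19}{20} R} = 2 R \frac{20}{19 R} = \frac{40}{19}$)
$\left(4 + Y\right)^{2} W{\left(g{\left(-6,-3 \right)} \right)} = \left(4 - 4\right)^{2} \cdot \frac{40}{19} = 0^{2} \cdot \frac{40}{19} = 0 \cdot \frac{40}{19} = 0$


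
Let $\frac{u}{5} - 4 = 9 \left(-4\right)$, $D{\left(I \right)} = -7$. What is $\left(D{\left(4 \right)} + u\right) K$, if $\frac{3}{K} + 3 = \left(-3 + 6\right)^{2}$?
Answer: $- \frac{167}{2} \approx -83.5$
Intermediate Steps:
$u = -160$ ($u = 20 + 5 \cdot 9 \left(-4\right) = 20 + 5 \left(-36\right) = 20 - 180 = -160$)
$K = \frac{1}{2}$ ($K = \frac{3}{-3 + \left(-3 + 6\right)^{2}} = \frac{3}{-3 + 3^{2}} = \frac{3}{-3 + 9} = \frac{3}{6} = 3 \cdot \frac{1}{6} = \frac{1}{2} \approx 0.5$)
$\left(D{\left(4 \right)} + u\right) K = \left(-7 - 160\right) \frac{1}{2} = \left(-167\right) \frac{1}{2} = - \frac{167}{2}$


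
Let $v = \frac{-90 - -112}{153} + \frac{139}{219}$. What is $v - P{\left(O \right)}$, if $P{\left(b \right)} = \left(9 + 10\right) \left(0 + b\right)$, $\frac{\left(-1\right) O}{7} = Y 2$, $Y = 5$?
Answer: $\frac{14863465}{11169} \approx 1330.8$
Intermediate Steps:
$O = -70$ ($O = - 7 \cdot 5 \cdot 2 = \left(-7\right) 10 = -70$)
$P{\left(b \right)} = 19 b$
$v = \frac{8695}{11169}$ ($v = \left(-90 + 112\right) \frac{1}{153} + 139 \cdot \frac{1}{219} = 22 \cdot \frac{1}{153} + \frac{139}{219} = \frac{22}{153} + \frac{139}{219} = \frac{8695}{11169} \approx 0.77849$)
$v - P{\left(O \right)} = \frac{8695}{11169} - 19 \left(-70\right) = \frac{8695}{11169} - -1330 = \frac{8695}{11169} + 1330 = \frac{14863465}{11169}$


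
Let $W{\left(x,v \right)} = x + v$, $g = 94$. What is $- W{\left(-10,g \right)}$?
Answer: $-84$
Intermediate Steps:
$W{\left(x,v \right)} = v + x$
$- W{\left(-10,g \right)} = - (94 - 10) = \left(-1\right) 84 = -84$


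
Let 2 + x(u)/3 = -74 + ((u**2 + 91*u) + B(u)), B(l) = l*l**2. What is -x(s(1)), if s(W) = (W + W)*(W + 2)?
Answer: -2166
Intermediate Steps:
B(l) = l**3
s(W) = 2*W*(2 + W) (s(W) = (2*W)*(2 + W) = 2*W*(2 + W))
x(u) = -228 + 3*u**2 + 3*u**3 + 273*u (x(u) = -6 + 3*(-74 + ((u**2 + 91*u) + u**3)) = -6 + 3*(-74 + (u**2 + u**3 + 91*u)) = -6 + 3*(-74 + u**2 + u**3 + 91*u) = -6 + (-222 + 3*u**2 + 3*u**3 + 273*u) = -228 + 3*u**2 + 3*u**3 + 273*u)
-x(s(1)) = -(-228 + 3*(2*1*(2 + 1))**2 + 3*(2*1*(2 + 1))**3 + 273*(2*1*(2 + 1))) = -(-228 + 3*(2*1*3)**2 + 3*(2*1*3)**3 + 273*(2*1*3)) = -(-228 + 3*6**2 + 3*6**3 + 273*6) = -(-228 + 3*36 + 3*216 + 1638) = -(-228 + 108 + 648 + 1638) = -1*2166 = -2166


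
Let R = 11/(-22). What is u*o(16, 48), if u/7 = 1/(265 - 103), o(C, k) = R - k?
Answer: -679/324 ≈ -2.0957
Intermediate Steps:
R = -½ (R = 11*(-1/22) = -½ ≈ -0.50000)
o(C, k) = -½ - k
u = 7/162 (u = 7/(265 - 103) = 7/162 ≈ 0.043210)
u*o(16, 48) = 7*(-½ - 1*48)/162 = 7*(-½ - 48)/162 = (7/162)*(-97/2) = -679/324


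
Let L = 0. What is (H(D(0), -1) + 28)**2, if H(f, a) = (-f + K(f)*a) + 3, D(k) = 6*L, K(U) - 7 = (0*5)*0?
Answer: 576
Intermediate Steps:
K(U) = 7 (K(U) = 7 + (0*5)*0 = 7 + 0*0 = 7 + 0 = 7)
D(k) = 0 (D(k) = 6*0 = 0)
H(f, a) = 3 - f + 7*a (H(f, a) = (-f + 7*a) + 3 = 3 - f + 7*a)
(H(D(0), -1) + 28)**2 = ((3 - 1*0 + 7*(-1)) + 28)**2 = ((3 + 0 - 7) + 28)**2 = (-4 + 28)**2 = 24**2 = 576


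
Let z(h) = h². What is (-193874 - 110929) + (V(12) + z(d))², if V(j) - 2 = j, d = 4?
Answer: -303903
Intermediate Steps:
V(j) = 2 + j
(-193874 - 110929) + (V(12) + z(d))² = (-193874 - 110929) + ((2 + 12) + 4²)² = -304803 + (14 + 16)² = -304803 + 30² = -304803 + 900 = -303903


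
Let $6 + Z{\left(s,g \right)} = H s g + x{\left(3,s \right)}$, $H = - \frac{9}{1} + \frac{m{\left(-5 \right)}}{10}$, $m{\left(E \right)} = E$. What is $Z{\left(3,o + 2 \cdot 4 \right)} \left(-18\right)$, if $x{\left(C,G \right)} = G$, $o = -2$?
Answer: $3132$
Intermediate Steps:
$H = - \frac{19}{2}$ ($H = - \frac{9}{1} - \frac{5}{10} = \left(-9\right) 1 - \frac{1}{2} = -9 - \frac{1}{2} = - \frac{19}{2} \approx -9.5$)
$Z{\left(s,g \right)} = -6 + s - \frac{19 g s}{2}$ ($Z{\left(s,g \right)} = -6 + \left(- \frac{19 s}{2} g + s\right) = -6 - \left(- s + \frac{19 g s}{2}\right) = -6 + s - \frac{19 g s}{2}$)
$Z{\left(3,o + 2 \cdot 4 \right)} \left(-18\right) = \left(-6 + 3 - \frac{19}{2} \left(-2 + 2 \cdot 4\right) 3\right) \left(-18\right) = \left(-6 + 3 - \frac{19}{2} \left(-2 + 8\right) 3\right) \left(-18\right) = \left(-6 + 3 - 57 \cdot 3\right) \left(-18\right) = \left(-6 + 3 - 171\right) \left(-18\right) = \left(-174\right) \left(-18\right) = 3132$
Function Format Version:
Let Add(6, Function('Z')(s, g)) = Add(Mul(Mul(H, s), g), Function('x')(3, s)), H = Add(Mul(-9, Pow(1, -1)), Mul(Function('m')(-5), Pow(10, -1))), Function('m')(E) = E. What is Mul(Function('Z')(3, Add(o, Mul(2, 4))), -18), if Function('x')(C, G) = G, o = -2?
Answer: 3132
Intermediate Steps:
H = Rational(-19, 2) (H = Add(Mul(-9, Pow(1, -1)), Mul(-5, Pow(10, -1))) = Add(Mul(-9, 1), Mul(-5, Rational(1, 10))) = Add(-9, Rational(-1, 2)) = Rational(-19, 2) ≈ -9.5000)
Function('Z')(s, g) = Add(-6, s, Mul(Rational(-19, 2), g, s)) (Function('Z')(s, g) = Add(-6, Add(Mul(Mul(Rational(-19, 2), s), g), s)) = Add(-6, Add(Mul(Rational(-19, 2), g, s), s)) = Add(-6, Add(s, Mul(Rational(-19, 2), g, s))) = Add(-6, s, Mul(Rational(-19, 2), g, s)))
Mul(Function('Z')(3, Add(o, Mul(2, 4))), -18) = Mul(Add(-6, 3, Mul(Rational(-19, 2), Add(-2, Mul(2, 4)), 3)), -18) = Mul(Add(-6, 3, Mul(Rational(-19, 2), Add(-2, 8), 3)), -18) = Mul(Add(-6, 3, Mul(Rational(-19, 2), 6, 3)), -18) = Mul(Add(-6, 3, -171), -18) = Mul(-174, -18) = 3132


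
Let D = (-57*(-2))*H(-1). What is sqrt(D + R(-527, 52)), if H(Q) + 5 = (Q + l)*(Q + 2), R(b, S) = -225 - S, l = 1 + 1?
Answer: I*sqrt(733) ≈ 27.074*I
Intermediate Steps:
l = 2
H(Q) = -5 + (2 + Q)**2 (H(Q) = -5 + (Q + 2)*(Q + 2) = -5 + (2 + Q)*(2 + Q) = -5 + (2 + Q)**2)
D = -456 (D = (-57*(-2))*(-1 + (-1)**2 + 4*(-1)) = 114*(-1 + 1 - 4) = 114*(-4) = -456)
sqrt(D + R(-527, 52)) = sqrt(-456 + (-225 - 1*52)) = sqrt(-456 + (-225 - 52)) = sqrt(-456 - 277) = sqrt(-733) = I*sqrt(733)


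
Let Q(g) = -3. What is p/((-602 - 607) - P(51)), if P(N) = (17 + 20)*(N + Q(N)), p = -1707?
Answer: 569/995 ≈ 0.57186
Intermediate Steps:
P(N) = -111 + 37*N (P(N) = (17 + 20)*(N - 3) = 37*(-3 + N) = -111 + 37*N)
p/((-602 - 607) - P(51)) = -1707/((-602 - 607) - (-111 + 37*51)) = -1707/(-1209 - (-111 + 1887)) = -1707/(-1209 - 1*1776) = -1707/(-1209 - 1776) = -1707/(-2985) = -1707*(-1/2985) = 569/995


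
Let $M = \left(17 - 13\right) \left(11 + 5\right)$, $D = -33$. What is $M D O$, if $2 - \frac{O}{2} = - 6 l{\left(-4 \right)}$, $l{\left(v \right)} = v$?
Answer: $92928$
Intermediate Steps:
$M = 64$ ($M = 4 \cdot 16 = 64$)
$O = -44$ ($O = 4 - 2 \left(\left(-6\right) \left(-4\right)\right) = 4 - 48 = -44$)
$M D O = 64 \left(-33\right) \left(-44\right) = \left(-2112\right) \left(-44\right) = 92928$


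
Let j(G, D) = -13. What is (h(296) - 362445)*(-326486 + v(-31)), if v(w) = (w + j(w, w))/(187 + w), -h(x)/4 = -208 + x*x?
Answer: 3022283839435/13 ≈ 2.3248e+11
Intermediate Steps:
h(x) = 832 - 4*x² (h(x) = -4*(-208 + x*x) = -4*(-208 + x²) = 832 - 4*x²)
v(w) = (-13 + w)/(187 + w) (v(w) = (w - 13)/(187 + w) = (-13 + w)/(187 + w))
(h(296) - 362445)*(-326486 + v(-31)) = ((832 - 4*296²) - 362445)*(-326486 + (-13 - 31)/(187 - 31)) = ((832 - 4*87616) - 362445)*(-326486 - 44/156) = ((832 - 350464) - 362445)*(-326486 + (1/156)*(-44)) = (-349632 - 362445)*(-326486 - 11/39) = -712077*(-12732965/39) = 3022283839435/13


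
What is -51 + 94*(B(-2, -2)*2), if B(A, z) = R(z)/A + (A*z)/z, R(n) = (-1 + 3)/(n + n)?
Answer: -380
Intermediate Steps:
R(n) = 1/n (R(n) = 2/((2*n)) = 2*(1/(2*n)) = 1/n)
B(A, z) = A + 1/(A*z) (B(A, z) = 1/(z*A) + (A*z)/z = 1/(A*z) + A = A + 1/(A*z))
-51 + 94*(B(-2, -2)*2) = -51 + 94*((-2 + 1/(-2*(-2)))*2) = -51 + 94*((-2 - 1/2*(-1/2))*2) = -51 + 94*((-2 + 1/4)*2) = -51 + 94*(-7/4*2) = -51 + 94*(-7/2) = -51 - 329 = -380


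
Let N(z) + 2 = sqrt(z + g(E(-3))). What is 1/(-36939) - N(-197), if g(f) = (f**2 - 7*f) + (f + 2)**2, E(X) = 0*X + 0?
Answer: 73877/36939 - I*sqrt(193) ≈ 2.0 - 13.892*I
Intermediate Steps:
E(X) = 0 (E(X) = 0 + 0 = 0)
g(f) = f**2 + (2 + f)**2 - 7*f (g(f) = (f**2 - 7*f) + (2 + f)**2 = f**2 + (2 + f)**2 - 7*f)
N(z) = -2 + sqrt(4 + z) (N(z) = -2 + sqrt(z + (4 - 3*0 + 2*0**2)) = -2 + sqrt(z + (4 + 0 + 2*0)) = -2 + sqrt(z + (4 + 0 + 0)) = -2 + sqrt(z + 4) = -2 + sqrt(4 + z))
1/(-36939) - N(-197) = 1/(-36939) - (-2 + sqrt(4 - 197)) = -1/36939 - (-2 + sqrt(-193)) = -1/36939 - (-2 + I*sqrt(193)) = -1/36939 + (2 - I*sqrt(193)) = 73877/36939 - I*sqrt(193)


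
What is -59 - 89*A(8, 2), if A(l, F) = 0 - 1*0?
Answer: -59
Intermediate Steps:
A(l, F) = 0 (A(l, F) = 0 + 0 = 0)
-59 - 89*A(8, 2) = -59 - 89*0 = -59 + 0 = -59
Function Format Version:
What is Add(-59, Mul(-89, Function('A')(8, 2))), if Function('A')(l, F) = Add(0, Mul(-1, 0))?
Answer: -59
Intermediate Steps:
Function('A')(l, F) = 0 (Function('A')(l, F) = Add(0, 0) = 0)
Add(-59, Mul(-89, Function('A')(8, 2))) = Add(-59, Mul(-89, 0)) = Add(-59, 0) = -59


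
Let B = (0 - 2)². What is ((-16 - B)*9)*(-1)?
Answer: 180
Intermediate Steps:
B = 4 (B = (-2)² = 4)
((-16 - B)*9)*(-1) = ((-16 - 1*4)*9)*(-1) = ((-16 - 4)*9)*(-1) = -20*9*(-1) = -180*(-1) = 180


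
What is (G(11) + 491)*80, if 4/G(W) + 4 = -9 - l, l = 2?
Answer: 117776/3 ≈ 39259.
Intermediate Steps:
G(W) = -4/15 (G(W) = 4/(-4 + (-9 - 1*2)) = 4/(-4 + (-9 - 2)) = 4/(-4 - 11) = 4/(-15) = 4*(-1/15) = -4/15)
(G(11) + 491)*80 = (-4/15 + 491)*80 = (7361/15)*80 = 117776/3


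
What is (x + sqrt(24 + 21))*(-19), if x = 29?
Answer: -551 - 57*sqrt(5) ≈ -678.46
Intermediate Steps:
(x + sqrt(24 + 21))*(-19) = (29 + sqrt(24 + 21))*(-19) = (29 + sqrt(45))*(-19) = (29 + 3*sqrt(5))*(-19) = -551 - 57*sqrt(5)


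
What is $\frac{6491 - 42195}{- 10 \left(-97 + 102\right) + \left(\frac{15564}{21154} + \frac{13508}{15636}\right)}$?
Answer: $\frac{1476199482072}{2001136283} \approx 737.68$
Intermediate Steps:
$\frac{6491 - 42195}{- 10 \left(-97 + 102\right) + \left(\frac{15564}{21154} + \frac{13508}{15636}\right)} = - \frac{35704}{\left(-10\right) 5 + \left(15564 \cdot \frac{1}{21154} + 13508 \cdot \frac{1}{15636}\right)} = - \frac{35704}{-50 + \left(\frac{7782}{10577} + \frac{3377}{3909}\right)} = - \frac{35704}{-50 + \frac{66138367}{41345493}} = - \frac{35704}{- \frac{2001136283}{41345493}} = \left(-35704\right) \left(- \frac{41345493}{2001136283}\right) = \frac{1476199482072}{2001136283}$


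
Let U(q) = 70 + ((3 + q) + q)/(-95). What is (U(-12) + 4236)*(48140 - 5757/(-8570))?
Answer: 168776856278687/814150 ≈ 2.0730e+8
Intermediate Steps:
U(q) = 6647/95 - 2*q/95 (U(q) = 70 + (3 + 2*q)*(-1/95) = 70 + (-3/95 - 2*q/95) = 6647/95 - 2*q/95)
(U(-12) + 4236)*(48140 - 5757/(-8570)) = ((6647/95 - 2/95*(-12)) + 4236)*(48140 - 5757/(-8570)) = ((6647/95 + 24/95) + 4236)*(48140 - 5757*(-1/8570)) = (6671/95 + 4236)*(48140 + 5757/8570) = (409091/95)*(412565557/8570) = 168776856278687/814150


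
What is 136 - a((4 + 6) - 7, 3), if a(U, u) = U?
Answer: 133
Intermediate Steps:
136 - a((4 + 6) - 7, 3) = 136 - ((4 + 6) - 7) = 136 - (10 - 7) = 136 - 1*3 = 136 - 3 = 133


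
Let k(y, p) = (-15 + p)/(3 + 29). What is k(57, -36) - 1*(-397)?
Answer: 12653/32 ≈ 395.41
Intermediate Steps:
k(y, p) = -15/32 + p/32 (k(y, p) = (-15 + p)/32 = (-15 + p)*(1/32) = -15/32 + p/32)
k(57, -36) - 1*(-397) = (-15/32 + (1/32)*(-36)) - 1*(-397) = (-15/32 - 9/8) + 397 = -51/32 + 397 = 12653/32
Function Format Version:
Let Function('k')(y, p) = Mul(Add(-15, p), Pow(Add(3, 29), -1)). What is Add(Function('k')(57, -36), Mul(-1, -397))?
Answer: Rational(12653, 32) ≈ 395.41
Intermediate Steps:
Function('k')(y, p) = Add(Rational(-15, 32), Mul(Rational(1, 32), p)) (Function('k')(y, p) = Mul(Add(-15, p), Pow(32, -1)) = Mul(Add(-15, p), Rational(1, 32)) = Add(Rational(-15, 32), Mul(Rational(1, 32), p)))
Add(Function('k')(57, -36), Mul(-1, -397)) = Add(Add(Rational(-15, 32), Mul(Rational(1, 32), -36)), Mul(-1, -397)) = Add(Add(Rational(-15, 32), Rational(-9, 8)), 397) = Add(Rational(-51, 32), 397) = Rational(12653, 32)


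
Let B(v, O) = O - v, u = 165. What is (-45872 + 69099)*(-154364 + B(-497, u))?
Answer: -3570036354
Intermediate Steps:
(-45872 + 69099)*(-154364 + B(-497, u)) = (-45872 + 69099)*(-154364 + (165 - 1*(-497))) = 23227*(-154364 + (165 + 497)) = 23227*(-154364 + 662) = 23227*(-153702) = -3570036354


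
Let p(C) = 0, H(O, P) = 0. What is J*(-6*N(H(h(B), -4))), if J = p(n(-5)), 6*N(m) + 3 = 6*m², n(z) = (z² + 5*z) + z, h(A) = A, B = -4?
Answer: 0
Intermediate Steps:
n(z) = z² + 6*z
N(m) = -½ + m² (N(m) = -½ + (6*m²)/6 = -½ + m²)
J = 0
J*(-6*N(H(h(B), -4))) = 0*(-6*(-½ + 0²)) = 0*(-6*(-½ + 0)) = 0*(-6*(-½)) = 0*3 = 0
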